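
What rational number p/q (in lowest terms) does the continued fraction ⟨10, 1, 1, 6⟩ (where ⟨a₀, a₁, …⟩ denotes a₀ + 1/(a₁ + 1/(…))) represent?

Use the convergent recurrence hₖ = aₖ·hₖ₋₁ + hₖ₋₂ (and likewise for the denominators kₖ):
a_0 = 10: 10/1
a_1 = 1: 11/1
a_2 = 1: 21/2
a_3 = 6: 137/13

137/13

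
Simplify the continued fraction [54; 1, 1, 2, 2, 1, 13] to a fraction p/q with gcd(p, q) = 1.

Start with 13.
1 + 1/(13/1) = 1 + 1/13 = 14/13
2 + 1/(14/13) = 2 + 13/14 = 41/14
2 + 1/(41/14) = 2 + 14/41 = 96/41
1 + 1/(96/41) = 1 + 41/96 = 137/96
1 + 1/(137/96) = 1 + 96/137 = 233/137
54 + 1/(233/137) = 54 + 137/233 = 12719/233

12719/233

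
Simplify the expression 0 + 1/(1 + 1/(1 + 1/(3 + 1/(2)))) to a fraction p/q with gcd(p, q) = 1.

9/16

a_0 = 0: 0/1
a_1 = 1: 1/1
a_2 = 1: 1/2
a_3 = 3: 4/7
a_4 = 2: 9/16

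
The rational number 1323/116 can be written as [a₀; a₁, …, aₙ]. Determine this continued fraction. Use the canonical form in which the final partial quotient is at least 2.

[11; 2, 2, 7, 3]

1323 = 11·116 + 47, so a_0 = 11
116 = 2·47 + 22, so a_1 = 2
47 = 2·22 + 3, so a_2 = 2
22 = 7·3 + 1, so a_3 = 7
3 = 3·1 + 0, so a_4 = 3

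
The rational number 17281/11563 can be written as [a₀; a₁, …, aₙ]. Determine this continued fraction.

17281 ÷ 11563 → quotient 1, remainder 5718
11563 ÷ 5718 → quotient 2, remainder 127
5718 ÷ 127 → quotient 45, remainder 3
127 ÷ 3 → quotient 42, remainder 1
3 ÷ 1 → quotient 3, remainder 0

[1; 2, 45, 42, 3]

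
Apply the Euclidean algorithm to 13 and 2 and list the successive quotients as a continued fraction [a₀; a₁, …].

Repeatedly divide and take the remainder:
13 ÷ 2 → quotient 6, remainder 1
2 ÷ 1 → quotient 2, remainder 0

[6; 2]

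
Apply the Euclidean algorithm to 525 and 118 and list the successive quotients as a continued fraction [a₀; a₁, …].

⌊525/118⌋ = 4, remainder 53
⌊118/53⌋ = 2, remainder 12
⌊53/12⌋ = 4, remainder 5
⌊12/5⌋ = 2, remainder 2
⌊5/2⌋ = 2, remainder 1
⌊2/1⌋ = 2, remainder 0

[4; 2, 4, 2, 2, 2]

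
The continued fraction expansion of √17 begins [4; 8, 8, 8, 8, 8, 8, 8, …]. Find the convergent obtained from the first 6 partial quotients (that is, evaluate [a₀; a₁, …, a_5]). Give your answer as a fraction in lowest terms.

Start with 8.
8 + 1/(8/1) = 8 + 1/8 = 65/8
8 + 1/(65/8) = 8 + 8/65 = 528/65
8 + 1/(528/65) = 8 + 65/528 = 4289/528
8 + 1/(4289/528) = 8 + 528/4289 = 34840/4289
4 + 1/(34840/4289) = 4 + 4289/34840 = 143649/34840

143649/34840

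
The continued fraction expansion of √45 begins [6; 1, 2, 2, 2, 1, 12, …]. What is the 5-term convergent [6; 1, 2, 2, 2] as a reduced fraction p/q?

114/17

Use the convergent recurrence hₖ = aₖ·hₖ₋₁ + hₖ₋₂ (and likewise for the denominators kₖ):
a_0 = 6: 6/1
a_1 = 1: 7/1
a_2 = 2: 20/3
a_3 = 2: 47/7
a_4 = 2: 114/17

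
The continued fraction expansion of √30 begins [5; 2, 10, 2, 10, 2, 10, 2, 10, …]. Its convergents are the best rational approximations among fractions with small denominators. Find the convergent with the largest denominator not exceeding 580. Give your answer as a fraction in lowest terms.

2525/461

List convergents until the denominator exceeds the bound:
a_0 = 5: 5/1  (≤ bound)
a_1 = 2: 11/2  (≤ bound)
a_2 = 10: 115/21  (≤ bound)
a_3 = 2: 241/44  (≤ bound)
a_4 = 10: 2525/461  (≤ bound)
a_5 = 2: 5291/966  (> 580, stop)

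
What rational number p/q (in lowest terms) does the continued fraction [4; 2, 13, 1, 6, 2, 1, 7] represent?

Build up convergents one term at a time:
a_0 = 4: 4/1
a_1 = 2: 9/2
a_2 = 13: 121/27
a_3 = 1: 130/29
a_4 = 6: 901/201
a_5 = 2: 1932/431
a_6 = 1: 2833/632
a_7 = 7: 21763/4855

21763/4855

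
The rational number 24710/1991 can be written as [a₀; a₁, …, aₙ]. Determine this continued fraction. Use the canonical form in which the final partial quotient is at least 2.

Apply division with remainder until the remainder is 0:
⌊24710/1991⌋ = 12, remainder 818
⌊1991/818⌋ = 2, remainder 355
⌊818/355⌋ = 2, remainder 108
⌊355/108⌋ = 3, remainder 31
⌊108/31⌋ = 3, remainder 15
⌊31/15⌋ = 2, remainder 1
⌊15/1⌋ = 15, remainder 0

[12; 2, 2, 3, 3, 2, 15]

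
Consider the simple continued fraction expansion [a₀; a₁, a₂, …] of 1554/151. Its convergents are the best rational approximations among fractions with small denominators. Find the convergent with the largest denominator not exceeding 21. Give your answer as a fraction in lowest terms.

a_0 = 10: 10/1  (≤ bound)
a_1 = 3: 31/3  (≤ bound)
a_2 = 2: 72/7  (≤ bound)
a_3 = 3: 247/24  (> 21, stop)

72/7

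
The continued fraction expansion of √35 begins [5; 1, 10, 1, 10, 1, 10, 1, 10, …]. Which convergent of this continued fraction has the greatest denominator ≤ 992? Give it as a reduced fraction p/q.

List convergents until the denominator exceeds the bound:
a_0 = 5: 5/1  (≤ bound)
a_1 = 1: 6/1  (≤ bound)
a_2 = 10: 65/11  (≤ bound)
a_3 = 1: 71/12  (≤ bound)
a_4 = 10: 775/131  (≤ bound)
a_5 = 1: 846/143  (≤ bound)
a_6 = 10: 9235/1561  (> 992, stop)

846/143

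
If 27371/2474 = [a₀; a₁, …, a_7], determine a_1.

15

Apply division with remainder until the remainder is 0:
⌊27371/2474⌋ = 11, remainder 157
⌊2474/157⌋ = 15, remainder 119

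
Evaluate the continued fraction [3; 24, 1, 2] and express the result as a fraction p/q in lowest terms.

225/74

Starting at the tail and folding back:
Start with 2.
1 + 1/(2/1) = 1 + 1/2 = 3/2
24 + 1/(3/2) = 24 + 2/3 = 74/3
3 + 1/(74/3) = 3 + 3/74 = 225/74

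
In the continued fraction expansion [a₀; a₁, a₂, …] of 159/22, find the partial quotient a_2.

Repeatedly divide and take the remainder:
159 ÷ 22 → quotient 7, remainder 5
22 ÷ 5 → quotient 4, remainder 2
5 ÷ 2 → quotient 2, remainder 1

2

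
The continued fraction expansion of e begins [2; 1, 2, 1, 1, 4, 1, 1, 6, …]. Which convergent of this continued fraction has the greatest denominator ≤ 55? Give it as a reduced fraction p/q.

106/39

a_0 = 2: 2/1  (≤ bound)
a_1 = 1: 3/1  (≤ bound)
a_2 = 2: 8/3  (≤ bound)
a_3 = 1: 11/4  (≤ bound)
a_4 = 1: 19/7  (≤ bound)
a_5 = 4: 87/32  (≤ bound)
a_6 = 1: 106/39  (≤ bound)
a_7 = 1: 193/71  (> 55, stop)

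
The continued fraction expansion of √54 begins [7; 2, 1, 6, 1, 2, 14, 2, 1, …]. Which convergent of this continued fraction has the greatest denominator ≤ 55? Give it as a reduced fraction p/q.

List convergents until the denominator exceeds the bound:
a_0 = 7: 7/1  (≤ bound)
a_1 = 2: 15/2  (≤ bound)
a_2 = 1: 22/3  (≤ bound)
a_3 = 6: 147/20  (≤ bound)
a_4 = 1: 169/23  (≤ bound)
a_5 = 2: 485/66  (> 55, stop)

169/23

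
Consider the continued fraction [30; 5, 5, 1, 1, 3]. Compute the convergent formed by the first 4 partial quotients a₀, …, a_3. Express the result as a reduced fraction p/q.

Start with 1.
5 + 1/(1/1) = 5 + 1/1 = 6/1
5 + 1/(6/1) = 5 + 1/6 = 31/6
30 + 1/(31/6) = 30 + 6/31 = 936/31

936/31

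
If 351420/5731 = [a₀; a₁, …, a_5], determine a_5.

2

351420 = 61·5731 + 1829, so a_0 = 61
5731 = 3·1829 + 244, so a_1 = 3
1829 = 7·244 + 121, so a_2 = 7
244 = 2·121 + 2, so a_3 = 2
121 = 60·2 + 1, so a_4 = 60
2 = 2·1 + 0, so a_5 = 2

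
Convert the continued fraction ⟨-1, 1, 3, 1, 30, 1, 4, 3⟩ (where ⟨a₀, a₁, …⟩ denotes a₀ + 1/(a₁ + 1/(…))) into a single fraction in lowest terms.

Work from the innermost term outward:
Start with 3.
4 + 1/(3/1) = 4 + 1/3 = 13/3
1 + 1/(13/3) = 1 + 3/13 = 16/13
30 + 1/(16/13) = 30 + 13/16 = 493/16
1 + 1/(493/16) = 1 + 16/493 = 509/493
3 + 1/(509/493) = 3 + 493/509 = 2020/509
1 + 1/(2020/509) = 1 + 509/2020 = 2529/2020
-1 + 1/(2529/2020) = -1 + 2020/2529 = -509/2529

-509/2529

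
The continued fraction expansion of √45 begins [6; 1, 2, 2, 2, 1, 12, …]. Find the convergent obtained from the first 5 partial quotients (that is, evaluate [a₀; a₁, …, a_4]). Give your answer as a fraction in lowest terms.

Starting at the tail and folding back:
Start with 2.
2 + 1/(2/1) = 2 + 1/2 = 5/2
2 + 1/(5/2) = 2 + 2/5 = 12/5
1 + 1/(12/5) = 1 + 5/12 = 17/12
6 + 1/(17/12) = 6 + 12/17 = 114/17

114/17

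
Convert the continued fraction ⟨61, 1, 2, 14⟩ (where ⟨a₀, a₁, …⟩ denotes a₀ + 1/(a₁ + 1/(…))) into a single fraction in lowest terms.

2652/43

a_0 = 61: 61/1
a_1 = 1: 62/1
a_2 = 2: 185/3
a_3 = 14: 2652/43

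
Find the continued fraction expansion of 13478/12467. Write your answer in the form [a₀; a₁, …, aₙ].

13478 ÷ 12467 → quotient 1, remainder 1011
12467 ÷ 1011 → quotient 12, remainder 335
1011 ÷ 335 → quotient 3, remainder 6
335 ÷ 6 → quotient 55, remainder 5
6 ÷ 5 → quotient 1, remainder 1
5 ÷ 1 → quotient 5, remainder 0

[1; 12, 3, 55, 1, 5]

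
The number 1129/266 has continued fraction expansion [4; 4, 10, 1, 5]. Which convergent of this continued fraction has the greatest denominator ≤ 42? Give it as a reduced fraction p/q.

174/41

a_0 = 4: 4/1  (≤ bound)
a_1 = 4: 17/4  (≤ bound)
a_2 = 10: 174/41  (≤ bound)
a_3 = 1: 191/45  (> 42, stop)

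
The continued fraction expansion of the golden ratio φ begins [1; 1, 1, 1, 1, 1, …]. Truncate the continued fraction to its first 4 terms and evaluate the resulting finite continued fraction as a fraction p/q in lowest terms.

Start with 1.
1 + 1/(1/1) = 1 + 1/1 = 2/1
1 + 1/(2/1) = 1 + 1/2 = 3/2
1 + 1/(3/2) = 1 + 2/3 = 5/3

5/3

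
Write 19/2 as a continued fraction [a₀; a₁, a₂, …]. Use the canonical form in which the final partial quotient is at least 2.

Repeatedly divide and take the remainder:
19 = 9·2 + 1, so a_0 = 9
2 = 2·1 + 0, so a_1 = 2

[9; 2]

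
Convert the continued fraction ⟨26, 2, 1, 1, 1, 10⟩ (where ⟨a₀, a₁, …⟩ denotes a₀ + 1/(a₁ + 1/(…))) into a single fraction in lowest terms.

2242/85

a_0 = 26: 26/1
a_1 = 2: 53/2
a_2 = 1: 79/3
a_3 = 1: 132/5
a_4 = 1: 211/8
a_5 = 10: 2242/85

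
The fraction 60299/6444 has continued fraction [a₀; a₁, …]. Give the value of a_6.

Run the Euclidean algorithm, recording each quotient:
60299 ÷ 6444 → quotient 9, remainder 2303
6444 ÷ 2303 → quotient 2, remainder 1838
2303 ÷ 1838 → quotient 1, remainder 465
1838 ÷ 465 → quotient 3, remainder 443
465 ÷ 443 → quotient 1, remainder 22
443 ÷ 22 → quotient 20, remainder 3
22 ÷ 3 → quotient 7, remainder 1

7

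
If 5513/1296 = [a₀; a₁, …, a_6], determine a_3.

Run the Euclidean algorithm, recording each quotient:
5513 ÷ 1296 → quotient 4, remainder 329
1296 ÷ 329 → quotient 3, remainder 309
329 ÷ 309 → quotient 1, remainder 20
309 ÷ 20 → quotient 15, remainder 9

15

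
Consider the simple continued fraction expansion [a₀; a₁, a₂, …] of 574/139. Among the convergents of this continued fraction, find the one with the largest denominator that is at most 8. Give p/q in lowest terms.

33/8

List convergents until the denominator exceeds the bound:
a_0 = 4: 4/1  (≤ bound)
a_1 = 7: 29/7  (≤ bound)
a_2 = 1: 33/8  (≤ bound)
a_3 = 2: 95/23  (> 8, stop)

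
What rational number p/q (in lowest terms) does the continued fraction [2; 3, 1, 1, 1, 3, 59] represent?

5394/2371

a_0 = 2: 2/1
a_1 = 3: 7/3
a_2 = 1: 9/4
a_3 = 1: 16/7
a_4 = 1: 25/11
a_5 = 3: 91/40
a_6 = 59: 5394/2371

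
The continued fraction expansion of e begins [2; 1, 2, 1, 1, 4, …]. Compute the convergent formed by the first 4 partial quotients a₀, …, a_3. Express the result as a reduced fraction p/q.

Use the convergent recurrence hₖ = aₖ·hₖ₋₁ + hₖ₋₂ (and likewise for the denominators kₖ):
a_0 = 2: 2/1
a_1 = 1: 3/1
a_2 = 2: 8/3
a_3 = 1: 11/4

11/4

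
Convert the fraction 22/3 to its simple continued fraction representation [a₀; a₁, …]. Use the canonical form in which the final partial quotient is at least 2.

Apply division with remainder until the remainder is 0:
⌊22/3⌋ = 7, remainder 1
⌊3/1⌋ = 3, remainder 0

[7; 3]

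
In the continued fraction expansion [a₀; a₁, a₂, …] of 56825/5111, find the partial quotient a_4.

15

56825 = 11·5111 + 604, so a_0 = 11
5111 = 8·604 + 279, so a_1 = 8
604 = 2·279 + 46, so a_2 = 2
279 = 6·46 + 3, so a_3 = 6
46 = 15·3 + 1, so a_4 = 15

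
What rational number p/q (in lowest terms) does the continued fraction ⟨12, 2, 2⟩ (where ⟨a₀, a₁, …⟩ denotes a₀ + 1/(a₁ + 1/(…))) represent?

a_0 = 12: 12/1
a_1 = 2: 25/2
a_2 = 2: 62/5

62/5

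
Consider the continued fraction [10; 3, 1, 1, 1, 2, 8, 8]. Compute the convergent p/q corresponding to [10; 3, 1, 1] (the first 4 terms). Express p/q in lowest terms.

72/7

a_0 = 10: 10/1
a_1 = 3: 31/3
a_2 = 1: 41/4
a_3 = 1: 72/7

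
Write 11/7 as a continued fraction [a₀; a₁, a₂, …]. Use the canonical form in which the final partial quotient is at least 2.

Repeatedly divide and take the remainder:
11 ÷ 7 → quotient 1, remainder 4
7 ÷ 4 → quotient 1, remainder 3
4 ÷ 3 → quotient 1, remainder 1
3 ÷ 1 → quotient 3, remainder 0

[1; 1, 1, 3]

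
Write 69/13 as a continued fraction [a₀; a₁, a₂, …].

[5; 3, 4]

⌊69/13⌋ = 5, remainder 4
⌊13/4⌋ = 3, remainder 1
⌊4/1⌋ = 4, remainder 0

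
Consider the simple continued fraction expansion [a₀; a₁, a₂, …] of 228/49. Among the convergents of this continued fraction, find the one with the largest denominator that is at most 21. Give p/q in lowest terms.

List convergents until the denominator exceeds the bound:
a_0 = 4: 4/1  (≤ bound)
a_1 = 1: 5/1  (≤ bound)
a_2 = 1: 9/2  (≤ bound)
a_3 = 1: 14/3  (≤ bound)
a_4 = 7: 107/23  (> 21, stop)

14/3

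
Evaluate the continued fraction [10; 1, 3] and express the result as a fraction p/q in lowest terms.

Build up convergents one term at a time:
a_0 = 10: 10/1
a_1 = 1: 11/1
a_2 = 3: 43/4

43/4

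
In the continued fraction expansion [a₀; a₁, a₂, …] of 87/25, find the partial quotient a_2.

12

Apply division with remainder until the remainder is 0:
87 ÷ 25 → quotient 3, remainder 12
25 ÷ 12 → quotient 2, remainder 1
12 ÷ 1 → quotient 12, remainder 0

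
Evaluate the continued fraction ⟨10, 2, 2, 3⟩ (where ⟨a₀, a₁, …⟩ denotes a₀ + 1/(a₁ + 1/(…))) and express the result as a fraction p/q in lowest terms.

Collapse the nested fraction from the inside out:
Start with 3.
2 + 1/(3/1) = 2 + 1/3 = 7/3
2 + 1/(7/3) = 2 + 3/7 = 17/7
10 + 1/(17/7) = 10 + 7/17 = 177/17

177/17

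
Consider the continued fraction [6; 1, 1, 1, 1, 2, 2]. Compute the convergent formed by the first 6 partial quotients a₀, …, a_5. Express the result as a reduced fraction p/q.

a_0 = 6: 6/1
a_1 = 1: 7/1
a_2 = 1: 13/2
a_3 = 1: 20/3
a_4 = 1: 33/5
a_5 = 2: 86/13

86/13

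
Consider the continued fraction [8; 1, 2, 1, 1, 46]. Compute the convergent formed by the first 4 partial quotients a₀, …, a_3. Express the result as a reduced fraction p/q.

a_0 = 8: 8/1
a_1 = 1: 9/1
a_2 = 2: 26/3
a_3 = 1: 35/4

35/4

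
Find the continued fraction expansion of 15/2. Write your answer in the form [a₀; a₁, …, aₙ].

15 = 7·2 + 1, so a_0 = 7
2 = 2·1 + 0, so a_1 = 2

[7; 2]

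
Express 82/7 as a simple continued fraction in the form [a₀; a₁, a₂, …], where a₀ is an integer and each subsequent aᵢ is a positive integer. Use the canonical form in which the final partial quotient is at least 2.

Repeatedly divide and take the remainder:
⌊82/7⌋ = 11, remainder 5
⌊7/5⌋ = 1, remainder 2
⌊5/2⌋ = 2, remainder 1
⌊2/1⌋ = 2, remainder 0

[11; 1, 2, 2]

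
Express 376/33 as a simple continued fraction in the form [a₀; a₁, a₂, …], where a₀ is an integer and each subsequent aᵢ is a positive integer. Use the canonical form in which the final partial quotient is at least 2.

⌊376/33⌋ = 11, remainder 13
⌊33/13⌋ = 2, remainder 7
⌊13/7⌋ = 1, remainder 6
⌊7/6⌋ = 1, remainder 1
⌊6/1⌋ = 6, remainder 0

[11; 2, 1, 1, 6]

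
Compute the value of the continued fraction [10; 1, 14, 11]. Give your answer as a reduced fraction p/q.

Start with 11.
14 + 1/(11/1) = 14 + 1/11 = 155/11
1 + 1/(155/11) = 1 + 11/155 = 166/155
10 + 1/(166/155) = 10 + 155/166 = 1815/166

1815/166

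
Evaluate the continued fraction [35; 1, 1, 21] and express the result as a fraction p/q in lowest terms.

1527/43

Compute successive convergents:
a_0 = 35: 35/1
a_1 = 1: 36/1
a_2 = 1: 71/2
a_3 = 21: 1527/43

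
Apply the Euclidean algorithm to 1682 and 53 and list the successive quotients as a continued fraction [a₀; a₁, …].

[31; 1, 2, 1, 3, 1, 2]

⌊1682/53⌋ = 31, remainder 39
⌊53/39⌋ = 1, remainder 14
⌊39/14⌋ = 2, remainder 11
⌊14/11⌋ = 1, remainder 3
⌊11/3⌋ = 3, remainder 2
⌊3/2⌋ = 1, remainder 1
⌊2/1⌋ = 2, remainder 0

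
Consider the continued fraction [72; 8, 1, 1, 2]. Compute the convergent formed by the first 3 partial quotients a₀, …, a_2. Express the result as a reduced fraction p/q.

649/9

a_0 = 72: 72/1
a_1 = 8: 577/8
a_2 = 1: 649/9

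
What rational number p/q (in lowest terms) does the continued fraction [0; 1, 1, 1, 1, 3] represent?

11/18

a_0 = 0: 0/1
a_1 = 1: 1/1
a_2 = 1: 1/2
a_3 = 1: 2/3
a_4 = 1: 3/5
a_5 = 3: 11/18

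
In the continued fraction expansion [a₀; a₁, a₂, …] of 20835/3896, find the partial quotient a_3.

Apply division with remainder until the remainder is 0:
20835 ÷ 3896 → quotient 5, remainder 1355
3896 ÷ 1355 → quotient 2, remainder 1186
1355 ÷ 1186 → quotient 1, remainder 169
1186 ÷ 169 → quotient 7, remainder 3

7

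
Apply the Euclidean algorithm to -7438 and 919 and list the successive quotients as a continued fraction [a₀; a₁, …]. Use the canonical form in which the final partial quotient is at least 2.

-7438 = -9·919 + 833, so a_0 = -9
919 = 1·833 + 86, so a_1 = 1
833 = 9·86 + 59, so a_2 = 9
86 = 1·59 + 27, so a_3 = 1
59 = 2·27 + 5, so a_4 = 2
27 = 5·5 + 2, so a_5 = 5
5 = 2·2 + 1, so a_6 = 2
2 = 2·1 + 0, so a_7 = 2

[-9; 1, 9, 1, 2, 5, 2, 2]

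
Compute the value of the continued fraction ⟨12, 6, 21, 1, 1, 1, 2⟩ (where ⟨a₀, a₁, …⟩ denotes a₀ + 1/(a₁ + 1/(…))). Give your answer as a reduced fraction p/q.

12725/1046

Starting at the tail and folding back:
Start with 2.
1 + 1/(2/1) = 1 + 1/2 = 3/2
1 + 1/(3/2) = 1 + 2/3 = 5/3
1 + 1/(5/3) = 1 + 3/5 = 8/5
21 + 1/(8/5) = 21 + 5/8 = 173/8
6 + 1/(173/8) = 6 + 8/173 = 1046/173
12 + 1/(1046/173) = 12 + 173/1046 = 12725/1046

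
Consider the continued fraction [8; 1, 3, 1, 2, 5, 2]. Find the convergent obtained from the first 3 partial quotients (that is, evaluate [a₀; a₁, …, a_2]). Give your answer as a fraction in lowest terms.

Collapse the nested fraction from the inside out:
Start with 3.
1 + 1/(3/1) = 1 + 1/3 = 4/3
8 + 1/(4/3) = 8 + 3/4 = 35/4

35/4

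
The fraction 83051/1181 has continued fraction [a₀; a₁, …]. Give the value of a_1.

3

83051 ÷ 1181 → quotient 70, remainder 381
1181 ÷ 381 → quotient 3, remainder 38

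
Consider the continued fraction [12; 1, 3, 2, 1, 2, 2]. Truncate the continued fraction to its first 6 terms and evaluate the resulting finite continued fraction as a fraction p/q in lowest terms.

447/35

Use the convergent recurrence hₖ = aₖ·hₖ₋₁ + hₖ₋₂ (and likewise for the denominators kₖ):
a_0 = 12: 12/1
a_1 = 1: 13/1
a_2 = 3: 51/4
a_3 = 2: 115/9
a_4 = 1: 166/13
a_5 = 2: 447/35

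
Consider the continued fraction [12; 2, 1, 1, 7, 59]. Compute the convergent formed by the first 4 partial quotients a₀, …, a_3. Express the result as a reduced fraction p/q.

a_0 = 12: 12/1
a_1 = 2: 25/2
a_2 = 1: 37/3
a_3 = 1: 62/5

62/5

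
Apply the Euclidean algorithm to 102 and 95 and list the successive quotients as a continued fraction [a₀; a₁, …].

102 ÷ 95 → quotient 1, remainder 7
95 ÷ 7 → quotient 13, remainder 4
7 ÷ 4 → quotient 1, remainder 3
4 ÷ 3 → quotient 1, remainder 1
3 ÷ 1 → quotient 3, remainder 0

[1; 13, 1, 1, 3]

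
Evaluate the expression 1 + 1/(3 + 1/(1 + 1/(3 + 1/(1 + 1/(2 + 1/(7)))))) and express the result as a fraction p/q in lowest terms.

493/390

a_0 = 1: 1/1
a_1 = 3: 4/3
a_2 = 1: 5/4
a_3 = 3: 19/15
a_4 = 1: 24/19
a_5 = 2: 67/53
a_6 = 7: 493/390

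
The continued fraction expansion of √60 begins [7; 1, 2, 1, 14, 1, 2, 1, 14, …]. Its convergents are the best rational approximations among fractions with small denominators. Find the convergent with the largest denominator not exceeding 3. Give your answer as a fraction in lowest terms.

List convergents until the denominator exceeds the bound:
a_0 = 7: 7/1  (≤ bound)
a_1 = 1: 8/1  (≤ bound)
a_2 = 2: 23/3  (≤ bound)
a_3 = 1: 31/4  (> 3, stop)

23/3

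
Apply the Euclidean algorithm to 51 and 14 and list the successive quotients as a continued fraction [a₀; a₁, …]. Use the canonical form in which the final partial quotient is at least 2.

[3; 1, 1, 1, 4]

51 = 3·14 + 9, so a_0 = 3
14 = 1·9 + 5, so a_1 = 1
9 = 1·5 + 4, so a_2 = 1
5 = 1·4 + 1, so a_3 = 1
4 = 4·1 + 0, so a_4 = 4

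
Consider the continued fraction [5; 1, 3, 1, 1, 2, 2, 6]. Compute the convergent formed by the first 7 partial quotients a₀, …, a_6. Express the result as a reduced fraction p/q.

318/55

Use the convergent recurrence hₖ = aₖ·hₖ₋₁ + hₖ₋₂ (and likewise for the denominators kₖ):
a_0 = 5: 5/1
a_1 = 1: 6/1
a_2 = 3: 23/4
a_3 = 1: 29/5
a_4 = 1: 52/9
a_5 = 2: 133/23
a_6 = 2: 318/55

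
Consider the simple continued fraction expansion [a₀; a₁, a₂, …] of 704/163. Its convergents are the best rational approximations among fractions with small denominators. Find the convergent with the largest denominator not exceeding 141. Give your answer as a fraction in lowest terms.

203/47

a_0 = 4: 4/1  (≤ bound)
a_1 = 3: 13/3  (≤ bound)
a_2 = 7: 95/22  (≤ bound)
a_3 = 2: 203/47  (≤ bound)
a_4 = 3: 704/163  (> 141, stop)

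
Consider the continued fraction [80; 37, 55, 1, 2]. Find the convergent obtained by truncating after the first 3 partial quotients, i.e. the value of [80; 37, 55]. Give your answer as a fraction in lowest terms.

162935/2036

Start with 55.
37 + 1/(55/1) = 37 + 1/55 = 2036/55
80 + 1/(2036/55) = 80 + 55/2036 = 162935/2036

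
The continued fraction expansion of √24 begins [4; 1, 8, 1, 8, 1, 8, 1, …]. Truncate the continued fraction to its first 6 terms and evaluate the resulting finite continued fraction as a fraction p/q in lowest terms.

485/99

Use the convergent recurrence hₖ = aₖ·hₖ₋₁ + hₖ₋₂ (and likewise for the denominators kₖ):
a_0 = 4: 4/1
a_1 = 1: 5/1
a_2 = 8: 44/9
a_3 = 1: 49/10
a_4 = 8: 436/89
a_5 = 1: 485/99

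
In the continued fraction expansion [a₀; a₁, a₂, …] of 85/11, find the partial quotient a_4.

2

85 = 7·11 + 8, so a_0 = 7
11 = 1·8 + 3, so a_1 = 1
8 = 2·3 + 2, so a_2 = 2
3 = 1·2 + 1, so a_3 = 1
2 = 2·1 + 0, so a_4 = 2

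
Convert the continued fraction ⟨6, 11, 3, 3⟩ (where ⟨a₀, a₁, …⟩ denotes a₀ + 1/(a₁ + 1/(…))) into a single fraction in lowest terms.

Start with 3.
3 + 1/(3/1) = 3 + 1/3 = 10/3
11 + 1/(10/3) = 11 + 3/10 = 113/10
6 + 1/(113/10) = 6 + 10/113 = 688/113

688/113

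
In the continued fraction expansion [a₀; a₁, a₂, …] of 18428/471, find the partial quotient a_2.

⌊18428/471⌋ = 39, remainder 59
⌊471/59⌋ = 7, remainder 58
⌊59/58⌋ = 1, remainder 1

1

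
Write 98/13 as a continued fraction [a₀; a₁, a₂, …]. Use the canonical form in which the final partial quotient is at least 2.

Apply division with remainder until the remainder is 0:
98 ÷ 13 → quotient 7, remainder 7
13 ÷ 7 → quotient 1, remainder 6
7 ÷ 6 → quotient 1, remainder 1
6 ÷ 1 → quotient 6, remainder 0

[7; 1, 1, 6]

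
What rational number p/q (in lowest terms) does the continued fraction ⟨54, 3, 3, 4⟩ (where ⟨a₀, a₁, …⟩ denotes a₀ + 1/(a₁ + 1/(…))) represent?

2335/43

Starting at the tail and folding back:
Start with 4.
3 + 1/(4/1) = 3 + 1/4 = 13/4
3 + 1/(13/4) = 3 + 4/13 = 43/13
54 + 1/(43/13) = 54 + 13/43 = 2335/43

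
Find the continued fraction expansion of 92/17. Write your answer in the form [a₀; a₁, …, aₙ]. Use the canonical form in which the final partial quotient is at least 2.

[5; 2, 2, 3]

92 ÷ 17 → quotient 5, remainder 7
17 ÷ 7 → quotient 2, remainder 3
7 ÷ 3 → quotient 2, remainder 1
3 ÷ 1 → quotient 3, remainder 0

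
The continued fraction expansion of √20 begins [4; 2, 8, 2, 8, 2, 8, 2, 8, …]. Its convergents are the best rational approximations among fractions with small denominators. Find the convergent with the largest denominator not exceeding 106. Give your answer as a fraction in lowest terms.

a_0 = 4: 4/1  (≤ bound)
a_1 = 2: 9/2  (≤ bound)
a_2 = 8: 76/17  (≤ bound)
a_3 = 2: 161/36  (≤ bound)
a_4 = 8: 1364/305  (> 106, stop)

161/36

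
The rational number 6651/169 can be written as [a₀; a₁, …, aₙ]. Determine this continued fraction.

⌊6651/169⌋ = 39, remainder 60
⌊169/60⌋ = 2, remainder 49
⌊60/49⌋ = 1, remainder 11
⌊49/11⌋ = 4, remainder 5
⌊11/5⌋ = 2, remainder 1
⌊5/1⌋ = 5, remainder 0

[39; 2, 1, 4, 2, 5]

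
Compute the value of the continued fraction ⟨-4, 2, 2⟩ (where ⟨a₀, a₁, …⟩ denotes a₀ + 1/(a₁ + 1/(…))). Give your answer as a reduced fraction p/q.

Compute successive convergents:
a_0 = -4: -4/1
a_1 = 2: -7/2
a_2 = 2: -18/5

-18/5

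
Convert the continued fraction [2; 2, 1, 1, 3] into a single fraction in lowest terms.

Use the convergent recurrence hₖ = aₖ·hₖ₋₁ + hₖ₋₂ (and likewise for the denominators kₖ):
a_0 = 2: 2/1
a_1 = 2: 5/2
a_2 = 1: 7/3
a_3 = 1: 12/5
a_4 = 3: 43/18

43/18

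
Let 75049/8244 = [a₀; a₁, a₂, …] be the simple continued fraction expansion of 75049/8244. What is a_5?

56

75049 ÷ 8244 → quotient 9, remainder 853
8244 ÷ 853 → quotient 9, remainder 567
853 ÷ 567 → quotient 1, remainder 286
567 ÷ 286 → quotient 1, remainder 281
286 ÷ 281 → quotient 1, remainder 5
281 ÷ 5 → quotient 56, remainder 1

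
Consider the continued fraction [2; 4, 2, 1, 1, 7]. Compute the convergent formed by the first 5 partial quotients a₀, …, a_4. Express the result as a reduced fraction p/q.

Start with 1.
1 + 1/(1/1) = 1 + 1/1 = 2/1
2 + 1/(2/1) = 2 + 1/2 = 5/2
4 + 1/(5/2) = 4 + 2/5 = 22/5
2 + 1/(22/5) = 2 + 5/22 = 49/22

49/22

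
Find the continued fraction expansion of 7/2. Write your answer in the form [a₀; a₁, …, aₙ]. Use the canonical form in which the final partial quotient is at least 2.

[3; 2]

⌊7/2⌋ = 3, remainder 1
⌊2/1⌋ = 2, remainder 0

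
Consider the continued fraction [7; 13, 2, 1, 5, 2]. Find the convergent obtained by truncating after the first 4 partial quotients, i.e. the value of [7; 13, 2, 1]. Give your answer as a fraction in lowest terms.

Starting at the tail and folding back:
Start with 1.
2 + 1/(1/1) = 2 + 1/1 = 3/1
13 + 1/(3/1) = 13 + 1/3 = 40/3
7 + 1/(40/3) = 7 + 3/40 = 283/40

283/40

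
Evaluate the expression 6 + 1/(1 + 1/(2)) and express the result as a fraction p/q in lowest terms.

20/3

Use the convergent recurrence hₖ = aₖ·hₖ₋₁ + hₖ₋₂ (and likewise for the denominators kₖ):
a_0 = 6: 6/1
a_1 = 1: 7/1
a_2 = 2: 20/3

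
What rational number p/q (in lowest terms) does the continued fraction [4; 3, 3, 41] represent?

1776/413

Use the convergent recurrence hₖ = aₖ·hₖ₋₁ + hₖ₋₂ (and likewise for the denominators kₖ):
a_0 = 4: 4/1
a_1 = 3: 13/3
a_2 = 3: 43/10
a_3 = 41: 1776/413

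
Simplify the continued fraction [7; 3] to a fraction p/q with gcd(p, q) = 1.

a_0 = 7: 7/1
a_1 = 3: 22/3

22/3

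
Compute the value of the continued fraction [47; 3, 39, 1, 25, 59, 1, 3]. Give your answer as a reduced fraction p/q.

Use the convergent recurrence hₖ = aₖ·hₖ₋₁ + hₖ₋₂ (and likewise for the denominators kₖ):
a_0 = 47: 47/1
a_1 = 3: 142/3
a_2 = 39: 5585/118
a_3 = 1: 5727/121
a_4 = 25: 148760/3143
a_5 = 59: 8782567/185558
a_6 = 1: 8931327/188701
a_7 = 3: 35576548/751661

35576548/751661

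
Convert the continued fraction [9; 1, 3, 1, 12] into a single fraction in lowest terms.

Start with 12.
1 + 1/(12/1) = 1 + 1/12 = 13/12
3 + 1/(13/12) = 3 + 12/13 = 51/13
1 + 1/(51/13) = 1 + 13/51 = 64/51
9 + 1/(64/51) = 9 + 51/64 = 627/64

627/64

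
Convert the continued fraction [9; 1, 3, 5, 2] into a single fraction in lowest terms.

449/46

Start with 2.
5 + 1/(2/1) = 5 + 1/2 = 11/2
3 + 1/(11/2) = 3 + 2/11 = 35/11
1 + 1/(35/11) = 1 + 11/35 = 46/35
9 + 1/(46/35) = 9 + 35/46 = 449/46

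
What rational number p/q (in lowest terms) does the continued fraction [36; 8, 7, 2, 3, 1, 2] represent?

54654/1513

a_0 = 36: 36/1
a_1 = 8: 289/8
a_2 = 7: 2059/57
a_3 = 2: 4407/122
a_4 = 3: 15280/423
a_5 = 1: 19687/545
a_6 = 2: 54654/1513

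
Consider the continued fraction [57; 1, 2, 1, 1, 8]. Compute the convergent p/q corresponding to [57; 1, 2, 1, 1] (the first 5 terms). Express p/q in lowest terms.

404/7

Build up convergents one term at a time:
a_0 = 57: 57/1
a_1 = 1: 58/1
a_2 = 2: 173/3
a_3 = 1: 231/4
a_4 = 1: 404/7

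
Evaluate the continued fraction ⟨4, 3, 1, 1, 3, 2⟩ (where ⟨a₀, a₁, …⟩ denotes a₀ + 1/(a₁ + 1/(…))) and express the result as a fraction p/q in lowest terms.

Start with 2.
3 + 1/(2/1) = 3 + 1/2 = 7/2
1 + 1/(7/2) = 1 + 2/7 = 9/7
1 + 1/(9/7) = 1 + 7/9 = 16/9
3 + 1/(16/9) = 3 + 9/16 = 57/16
4 + 1/(57/16) = 4 + 16/57 = 244/57

244/57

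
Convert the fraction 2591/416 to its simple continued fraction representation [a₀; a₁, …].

[6; 4, 2, 1, 1, 1, 3, 3]

Run the Euclidean algorithm, recording each quotient:
⌊2591/416⌋ = 6, remainder 95
⌊416/95⌋ = 4, remainder 36
⌊95/36⌋ = 2, remainder 23
⌊36/23⌋ = 1, remainder 13
⌊23/13⌋ = 1, remainder 10
⌊13/10⌋ = 1, remainder 3
⌊10/3⌋ = 3, remainder 1
⌊3/1⌋ = 3, remainder 0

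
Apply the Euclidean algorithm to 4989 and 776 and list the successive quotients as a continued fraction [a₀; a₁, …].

[6; 2, 3, 36, 1, 2]

4989 = 6·776 + 333, so a_0 = 6
776 = 2·333 + 110, so a_1 = 2
333 = 3·110 + 3, so a_2 = 3
110 = 36·3 + 2, so a_3 = 36
3 = 1·2 + 1, so a_4 = 1
2 = 2·1 + 0, so a_5 = 2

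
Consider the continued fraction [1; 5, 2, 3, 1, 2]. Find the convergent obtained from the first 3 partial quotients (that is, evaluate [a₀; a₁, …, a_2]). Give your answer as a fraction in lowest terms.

13/11

Compute successive convergents:
a_0 = 1: 1/1
a_1 = 5: 6/5
a_2 = 2: 13/11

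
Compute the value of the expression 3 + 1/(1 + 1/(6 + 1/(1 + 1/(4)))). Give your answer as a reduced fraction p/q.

151/39

a_0 = 3: 3/1
a_1 = 1: 4/1
a_2 = 6: 27/7
a_3 = 1: 31/8
a_4 = 4: 151/39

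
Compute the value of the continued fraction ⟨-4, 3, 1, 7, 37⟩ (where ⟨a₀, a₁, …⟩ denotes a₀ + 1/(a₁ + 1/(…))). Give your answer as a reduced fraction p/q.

Work from the innermost term outward:
Start with 37.
7 + 1/(37/1) = 7 + 1/37 = 260/37
1 + 1/(260/37) = 1 + 37/260 = 297/260
3 + 1/(297/260) = 3 + 260/297 = 1151/297
-4 + 1/(1151/297) = -4 + 297/1151 = -4307/1151

-4307/1151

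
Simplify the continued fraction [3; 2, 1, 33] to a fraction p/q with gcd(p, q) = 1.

337/101

a_0 = 3: 3/1
a_1 = 2: 7/2
a_2 = 1: 10/3
a_3 = 33: 337/101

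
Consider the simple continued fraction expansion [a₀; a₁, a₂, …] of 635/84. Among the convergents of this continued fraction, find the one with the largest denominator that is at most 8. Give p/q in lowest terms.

a_0 = 7: 7/1  (≤ bound)
a_1 = 1: 8/1  (≤ bound)
a_2 = 1: 15/2  (≤ bound)
a_3 = 3: 53/7  (≤ bound)
a_4 = 1: 68/9  (> 8, stop)

53/7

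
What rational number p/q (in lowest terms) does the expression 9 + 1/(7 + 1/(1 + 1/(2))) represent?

a_0 = 9: 9/1
a_1 = 7: 64/7
a_2 = 1: 73/8
a_3 = 2: 210/23

210/23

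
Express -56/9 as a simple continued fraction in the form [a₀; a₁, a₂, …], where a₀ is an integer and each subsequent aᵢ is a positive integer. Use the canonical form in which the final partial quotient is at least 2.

[-7; 1, 3, 2]

-56 ÷ 9 → quotient -7, remainder 7
9 ÷ 7 → quotient 1, remainder 2
7 ÷ 2 → quotient 3, remainder 1
2 ÷ 1 → quotient 2, remainder 0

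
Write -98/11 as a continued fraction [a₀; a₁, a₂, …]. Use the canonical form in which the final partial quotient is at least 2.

[-9; 11]

Apply division with remainder until the remainder is 0:
-98 ÷ 11 → quotient -9, remainder 1
11 ÷ 1 → quotient 11, remainder 0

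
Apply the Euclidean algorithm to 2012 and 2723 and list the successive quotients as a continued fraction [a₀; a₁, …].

⌊2012/2723⌋ = 0, remainder 2012
⌊2723/2012⌋ = 1, remainder 711
⌊2012/711⌋ = 2, remainder 590
⌊711/590⌋ = 1, remainder 121
⌊590/121⌋ = 4, remainder 106
⌊121/106⌋ = 1, remainder 15
⌊106/15⌋ = 7, remainder 1
⌊15/1⌋ = 15, remainder 0

[0; 1, 2, 1, 4, 1, 7, 15]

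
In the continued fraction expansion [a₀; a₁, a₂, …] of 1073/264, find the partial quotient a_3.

Apply division with remainder until the remainder is 0:
⌊1073/264⌋ = 4, remainder 17
⌊264/17⌋ = 15, remainder 9
⌊17/9⌋ = 1, remainder 8
⌊9/8⌋ = 1, remainder 1

1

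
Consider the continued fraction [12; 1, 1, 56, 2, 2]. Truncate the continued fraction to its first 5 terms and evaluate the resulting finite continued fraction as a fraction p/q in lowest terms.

a_0 = 12: 12/1
a_1 = 1: 13/1
a_2 = 1: 25/2
a_3 = 56: 1413/113
a_4 = 2: 2851/228

2851/228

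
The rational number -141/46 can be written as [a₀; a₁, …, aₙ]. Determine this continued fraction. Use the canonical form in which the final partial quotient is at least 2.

-141 ÷ 46 → quotient -4, remainder 43
46 ÷ 43 → quotient 1, remainder 3
43 ÷ 3 → quotient 14, remainder 1
3 ÷ 1 → quotient 3, remainder 0

[-4; 1, 14, 3]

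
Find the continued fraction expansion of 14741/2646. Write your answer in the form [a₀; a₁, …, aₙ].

[5; 1, 1, 3, 53, 1, 2, 2]

14741 = 5·2646 + 1511, so a_0 = 5
2646 = 1·1511 + 1135, so a_1 = 1
1511 = 1·1135 + 376, so a_2 = 1
1135 = 3·376 + 7, so a_3 = 3
376 = 53·7 + 5, so a_4 = 53
7 = 1·5 + 2, so a_5 = 1
5 = 2·2 + 1, so a_6 = 2
2 = 2·1 + 0, so a_7 = 2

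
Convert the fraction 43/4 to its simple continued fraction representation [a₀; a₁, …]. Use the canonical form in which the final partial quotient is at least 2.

[10; 1, 3]

Run the Euclidean algorithm, recording each quotient:
⌊43/4⌋ = 10, remainder 3
⌊4/3⌋ = 1, remainder 1
⌊3/1⌋ = 3, remainder 0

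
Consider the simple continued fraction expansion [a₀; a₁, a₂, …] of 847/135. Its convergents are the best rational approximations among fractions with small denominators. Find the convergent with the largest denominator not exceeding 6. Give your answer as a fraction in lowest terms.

a_0 = 6: 6/1  (≤ bound)
a_1 = 3: 19/3  (≤ bound)
a_2 = 1: 25/4  (≤ bound)
a_3 = 1: 44/7  (> 6, stop)

25/4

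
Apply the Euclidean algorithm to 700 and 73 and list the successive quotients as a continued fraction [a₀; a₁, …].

[9; 1, 1, 2, 3, 4]

Apply division with remainder until the remainder is 0:
700 = 9·73 + 43, so a_0 = 9
73 = 1·43 + 30, so a_1 = 1
43 = 1·30 + 13, so a_2 = 1
30 = 2·13 + 4, so a_3 = 2
13 = 3·4 + 1, so a_4 = 3
4 = 4·1 + 0, so a_5 = 4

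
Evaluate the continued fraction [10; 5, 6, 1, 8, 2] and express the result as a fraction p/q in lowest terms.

Compute successive convergents:
a_0 = 10: 10/1
a_1 = 5: 51/5
a_2 = 6: 316/31
a_3 = 1: 367/36
a_4 = 8: 3252/319
a_5 = 2: 6871/674

6871/674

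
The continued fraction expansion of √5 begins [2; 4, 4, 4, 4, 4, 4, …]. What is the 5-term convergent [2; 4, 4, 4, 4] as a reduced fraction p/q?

a_0 = 2: 2/1
a_1 = 4: 9/4
a_2 = 4: 38/17
a_3 = 4: 161/72
a_4 = 4: 682/305

682/305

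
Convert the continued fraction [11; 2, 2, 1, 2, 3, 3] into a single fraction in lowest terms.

Starting at the tail and folding back:
Start with 3.
3 + 1/(3/1) = 3 + 1/3 = 10/3
2 + 1/(10/3) = 2 + 3/10 = 23/10
1 + 1/(23/10) = 1 + 10/23 = 33/23
2 + 1/(33/23) = 2 + 23/33 = 89/33
2 + 1/(89/33) = 2 + 33/89 = 211/89
11 + 1/(211/89) = 11 + 89/211 = 2410/211

2410/211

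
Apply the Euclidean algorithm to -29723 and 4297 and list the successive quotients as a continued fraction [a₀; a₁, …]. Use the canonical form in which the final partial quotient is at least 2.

-29723 = -7·4297 + 356, so a_0 = -7
4297 = 12·356 + 25, so a_1 = 12
356 = 14·25 + 6, so a_2 = 14
25 = 4·6 + 1, so a_3 = 4
6 = 6·1 + 0, so a_4 = 6

[-7; 12, 14, 4, 6]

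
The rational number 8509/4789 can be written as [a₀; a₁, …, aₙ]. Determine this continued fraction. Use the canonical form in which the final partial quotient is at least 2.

[1; 1, 3, 2, 11, 1, 13, 3]

8509 ÷ 4789 → quotient 1, remainder 3720
4789 ÷ 3720 → quotient 1, remainder 1069
3720 ÷ 1069 → quotient 3, remainder 513
1069 ÷ 513 → quotient 2, remainder 43
513 ÷ 43 → quotient 11, remainder 40
43 ÷ 40 → quotient 1, remainder 3
40 ÷ 3 → quotient 13, remainder 1
3 ÷ 1 → quotient 3, remainder 0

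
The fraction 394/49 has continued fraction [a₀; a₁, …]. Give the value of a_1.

24

394 ÷ 49 → quotient 8, remainder 2
49 ÷ 2 → quotient 24, remainder 1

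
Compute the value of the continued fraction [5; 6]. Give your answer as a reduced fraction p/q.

Start with 6.
5 + 1/(6/1) = 5 + 1/6 = 31/6

31/6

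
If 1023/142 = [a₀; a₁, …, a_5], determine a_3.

8

1023 ÷ 142 → quotient 7, remainder 29
142 ÷ 29 → quotient 4, remainder 26
29 ÷ 26 → quotient 1, remainder 3
26 ÷ 3 → quotient 8, remainder 2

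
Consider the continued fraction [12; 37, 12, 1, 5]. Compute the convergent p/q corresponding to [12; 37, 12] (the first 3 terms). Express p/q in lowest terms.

5352/445

Compute successive convergents:
a_0 = 12: 12/1
a_1 = 37: 445/37
a_2 = 12: 5352/445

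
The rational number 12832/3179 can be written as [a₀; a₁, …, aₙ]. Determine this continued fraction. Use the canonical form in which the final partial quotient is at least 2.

12832 = 4·3179 + 116, so a_0 = 4
3179 = 27·116 + 47, so a_1 = 27
116 = 2·47 + 22, so a_2 = 2
47 = 2·22 + 3, so a_3 = 2
22 = 7·3 + 1, so a_4 = 7
3 = 3·1 + 0, so a_5 = 3

[4; 27, 2, 2, 7, 3]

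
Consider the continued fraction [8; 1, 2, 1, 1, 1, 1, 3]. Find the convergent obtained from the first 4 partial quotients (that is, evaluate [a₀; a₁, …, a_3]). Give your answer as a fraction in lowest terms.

a_0 = 8: 8/1
a_1 = 1: 9/1
a_2 = 2: 26/3
a_3 = 1: 35/4

35/4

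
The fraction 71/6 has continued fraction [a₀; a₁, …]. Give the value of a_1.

1

71 = 11·6 + 5, so a_0 = 11
6 = 1·5 + 1, so a_1 = 1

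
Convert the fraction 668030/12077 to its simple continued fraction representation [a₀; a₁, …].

[55; 3, 5, 2, 15, 4, 2, 2]

Apply division with remainder until the remainder is 0:
⌊668030/12077⌋ = 55, remainder 3795
⌊12077/3795⌋ = 3, remainder 692
⌊3795/692⌋ = 5, remainder 335
⌊692/335⌋ = 2, remainder 22
⌊335/22⌋ = 15, remainder 5
⌊22/5⌋ = 4, remainder 2
⌊5/2⌋ = 2, remainder 1
⌊2/1⌋ = 2, remainder 0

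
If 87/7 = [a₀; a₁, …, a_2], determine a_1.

2

⌊87/7⌋ = 12, remainder 3
⌊7/3⌋ = 2, remainder 1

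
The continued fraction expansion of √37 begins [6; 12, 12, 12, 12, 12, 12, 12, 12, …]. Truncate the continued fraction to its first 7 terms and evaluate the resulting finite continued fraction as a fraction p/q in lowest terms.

Build up convergents one term at a time:
a_0 = 6: 6/1
a_1 = 12: 73/12
a_2 = 12: 882/145
a_3 = 12: 10657/1752
a_4 = 12: 128766/21169
a_5 = 12: 1555849/255780
a_6 = 12: 18798954/3090529

18798954/3090529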